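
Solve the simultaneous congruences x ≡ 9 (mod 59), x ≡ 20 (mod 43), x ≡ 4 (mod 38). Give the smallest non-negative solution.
x ≡ 43020 (mod 96406); the representative in [0, 96406) is 43020

The moduli 59, 43, 38 are pairwise coprime, so by the CRT there is a unique solution mod 59·43·38 = 96406.
Solve by successive substitution. Start with x ≡ 9 (mod 59).
  Combine with x ≡ 20 (mod 43): write x = 9 + 59·t and require 9 + 59·t ≡ 20 (mod 43), i.e. 59·t ≡ 20 − 9 ≡ 11 (mod 43). Since 59^(−1) ≡ 35 (mod 43) (59 ≡ 16 (mod 43)), t ≡ 35·11 ≡ 41 (mod 43). So x ≡ 9 + 59·41 = 2428 (mod 2537).
  Combine with x ≡ 4 (mod 38): write x = 2428 + 2537·t and require 2428 + 2537·t ≡ 4 (mod 38), i.e. 2537·t ≡ 4 − 2428 ≡ 8 (mod 38). Since 2537^(−1) ≡ 21 (mod 38) (2537 ≡ 29 (mod 38)), t ≡ 21·8 ≡ 16 (mod 38). So x ≡ 2428 + 2537·16 = 43020 (mod 96406).
Unique solution in [0, 96406): x = 43020.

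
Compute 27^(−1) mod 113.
Apply the extended Euclidean algorithm to (113, 27), tracking rows (r, s, t) with s·113 + t·27 = r. Each division r_prev = q·r_cur + r_new produces the new row as (previous row) − q·(current row):
  row A: (113, 1, 0)   [1·113 + 0·27 = 113]
  row B: (27, 0, 1)   [0·113 + 1·27 = 27]
  113 = 4·27 + 5   → row C = row A − 4·row B = (5, 1, −4)   [check: 1·113 − 4·27 = 5]
  27 = 5·5 + 2   → row D = row B − 5·row C = (2, −5, 21)   [check: −5·113 + 21·27 = 2]
  5 = 2·2 + 1   → row E = row C − 2·row D = (1, 11, −46)   [check: 11·113 − 46·27 = 1]
  2 = 2·1 + 0   → remainder 0, stop. gcd = 1 (last nonzero row E).
The gcd is 1, so 27 is invertible mod 113. The last nonzero row gives 11·113 − 46·27 = 1, so t = −46. So 27^(−1) ≡ −46 ≡ 67 (mod 113). Verify: 27 · 67 = 1809 ≡ 1 (mod 113). ✓

Final answer: 27^(−1) ≡ 67 (mod 113)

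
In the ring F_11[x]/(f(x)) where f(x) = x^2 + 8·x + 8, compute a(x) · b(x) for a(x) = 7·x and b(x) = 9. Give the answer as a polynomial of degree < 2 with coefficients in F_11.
Multiply as integer polynomials: a · b = 63·x. Reducing coefficients mod 11: a · b ≡ 8·x. This already has degree < 2, so no reduction by f is needed. Hence a · b ≡ 8·x in F_11[x]/(f).

Final answer: a · b ≡ 8·x (mod f(x))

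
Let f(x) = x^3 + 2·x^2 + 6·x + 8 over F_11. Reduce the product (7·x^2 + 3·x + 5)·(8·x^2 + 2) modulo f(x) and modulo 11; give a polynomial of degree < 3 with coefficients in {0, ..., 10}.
a · b ≡ 4·x^2 + 9·x + 10 (mod f(x))

Multiply as integer polynomials: a · b = 56·x^4 + 24·x^3 + 54·x^2 + 6·x + 10. Reducing coefficients mod 11: a · b ≡ x^4 + 2·x^3 + 10·x^2 + 6·x + 10. Now divide by f(x) = x^3 + 2·x^2 + 6·x + 8 in F_11[x], eliminating the leading term at each step:
  leading term x^4: subtract (x)·f(x) = x^4 + 2·x^3 + 6·x^2 + 8·x, leaving 4·x^2 + 9·x + 10 (coefficients mod 11)
The degree is now < 3, so this is the remainder. Hence a · b ≡ 4·x^2 + 9·x + 10 in F_11[x]/(f).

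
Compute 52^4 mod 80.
Use repeated squaring. Binary(4) = 100. Walk through the bits of the exponent 4 left-to-right: at each bit after the leading one, square the running value, then multiply by 52 if the bit is 1 (always reducing mod 80):
  bit 1 = 1 (leading): start with 52.
  bit 2 = 0: square 52^2 = 2704 ≡ 64 (mod 80).
  bit 3 = 0: square 64^2 = 4096 ≡ 16 (mod 80).
Final value: 52^4 ≡ 16 (mod 80).

Final answer: 16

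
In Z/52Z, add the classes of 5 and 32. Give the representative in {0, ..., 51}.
37

Both summands are already reduced mod 52. 5 + 32 = 37; 37 = 0·52 + 37, so (5 + 32) mod 52 = 37.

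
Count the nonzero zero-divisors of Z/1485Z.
Z/1485Z has 764 nonzero zero-divisors

In Z/1485Z each nonzero element is either a unit (gcd with 1485 is 1) or a zero-divisor (gcd > 1). The number of units is φ(1485): factorise 1485 = 3^3 · 5 · 11, so φ(1485) = (3^3 − 3^2) · (5 − 1) · (11 − 1) = 18 · 4 · 10 = 720. The nonzero elements number 1485 − 1 = 1484. Hence the nonzero zero-divisors number 1484 − 720 = 764.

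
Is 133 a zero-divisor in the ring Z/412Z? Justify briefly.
gcd(133, 412) = 1, so 133 is a unit in Z/412Z (it has a multiplicative inverse). A unit cannot be a zero-divisor: if 133·b ≡ 0 then multiplying both sides by 133^(−1) gives b ≡ 0. So 133 is not a zero-divisor.

Final answer: NO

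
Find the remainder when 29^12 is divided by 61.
1

Use repeated squaring. Binary(12) = 1100. Walk through the bits of the exponent 12 left-to-right: at each bit after the leading one, square the running value, then multiply by 29 if the bit is 1 (always reducing mod 61):
  bit 1 = 1 (leading): start with 29.
  bit 2 = 1: square 29^2 = 841 ≡ 48; bit is 1, so multiply 48·29 = 1392 ≡ 50 (mod 61).
  bit 3 = 0: square 50^2 = 2500 ≡ 60 (mod 61).
  bit 4 = 0: square 60^2 = 3600 ≡ 1 (mod 61).
Final value: 29^12 ≡ 1 (mod 61).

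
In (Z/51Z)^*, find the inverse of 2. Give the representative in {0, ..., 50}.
Apply the extended Euclidean algorithm to (51, 2), tracking rows (r, s, t) with s·51 + t·2 = r. Each division r_prev = q·r_cur + r_new produces the new row as (previous row) − q·(current row):
  row A: (51, 1, 0)   [1·51 + 0·2 = 51]
  row B: (2, 0, 1)   [0·51 + 1·2 = 2]
  51 = 25·2 + 1   → row C = row A − 25·row B = (1, 1, −25)   [check: 1·51 − 25·2 = 1]
  2 = 2·1 + 0   → remainder 0, stop. gcd = 1 (last nonzero row C).
The gcd is 1, so 2 is invertible mod 51. The last nonzero row gives 1·51 − 25·2 = 1, so t = −25. So 2^(−1) ≡ −25 ≡ 26 (mod 51). Verify: 2 · 26 = 52 ≡ 1 (mod 51). ✓

Final answer: 2^(−1) ≡ 26 (mod 51)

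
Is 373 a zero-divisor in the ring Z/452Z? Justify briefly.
NO

gcd(373, 452) = 1, so 373 is a unit in Z/452Z (it has a multiplicative inverse). A unit cannot be a zero-divisor: if 373·b ≡ 0 then multiplying both sides by 373^(−1) gives b ≡ 0. So 373 is not a zero-divisor.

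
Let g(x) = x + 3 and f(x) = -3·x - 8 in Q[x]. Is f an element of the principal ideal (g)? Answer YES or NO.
NO

In Q[x] the ideal (g) consists of all multiples of g, so f ∈ (g) iff g | f, i.e. iff the remainder of f on division by g is 0. Divide f by g (g is monic, so eliminate the leading term of the running remainder at each step):
  leading term -3·x: subtract (-3)·g(x) = -3·x - 9, leaving 1
The remainder r(x) = 1 ≠ 0 (and deg r < deg g), so g ∤ f, i.e. f ∉ (g).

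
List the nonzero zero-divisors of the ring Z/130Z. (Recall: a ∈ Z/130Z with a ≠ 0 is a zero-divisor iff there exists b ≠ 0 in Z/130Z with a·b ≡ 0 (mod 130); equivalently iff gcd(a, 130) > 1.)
An element a ∈ Z/130Z (with a ≠ 0) is a zero-divisor iff gcd(a, 130) > 1 (because a is a unit precisely when gcd(a, n) = 1, and in Z/nZ every nonzero, non-unit element is a zero-divisor). Scan a = 1, ..., 129 and keep those with gcd(a, 130) > 1:
  gcd(2, 130) = 2, gcd(4, 130) = 2, gcd(5, 130) = 5, gcd(6, 130) = 2, gcd(8, 130) = 2, gcd(10, 130) = 10, gcd(12, 130) = 2, gcd(13, 130) = 13, gcd(14, 130) = 2, gcd(15, 130) = 5, gcd(16, 130) = 2, gcd(18, 130) = 2, gcd(20, 130) = 10, gcd(22, 130) = 2, gcd(24, 130) = 2, gcd(25, 130) = 5, gcd(26, 130) = 26, gcd(28, 130) = 2, gcd(30, 130) = 10, gcd(32, 130) = 2, gcd(34, 130) = 2, gcd(35, 130) = 5, gcd(36, 130) = 2, gcd(38, 130) = 2, gcd(39, 130) = 13, gcd(40, 130) = 10, gcd(42, 130) = 2, gcd(44, 130) = 2, gcd(45, 130) = 5, gcd(46, 130) = 2, gcd(48, 130) = 2, gcd(50, 130) = 10, gcd(52, 130) = 26, gcd(54, 130) = 2, gcd(55, 130) = 5, gcd(56, 130) = 2, gcd(58, 130) = 2, gcd(60, 130) = 10, gcd(62, 130) = 2, gcd(64, 130) = 2, gcd(65, 130) = 65, gcd(66, 130) = 2, gcd(68, 130) = 2, gcd(70, 130) = 10, gcd(72, 130) = 2, gcd(74, 130) = 2, gcd(75, 130) = 5, gcd(76, 130) = 2, gcd(78, 130) = 26, gcd(80, 130) = 10, gcd(82, 130) = 2, gcd(84, 130) = 2, gcd(85, 130) = 5, gcd(86, 130) = 2, gcd(88, 130) = 2, gcd(90, 130) = 10, gcd(91, 130) = 13, gcd(92, 130) = 2, gcd(94, 130) = 2, gcd(95, 130) = 5, gcd(96, 130) = 2, gcd(98, 130) = 2, gcd(100, 130) = 10, gcd(102, 130) = 2, gcd(104, 130) = 26, gcd(105, 130) = 5, gcd(106, 130) = 2, gcd(108, 130) = 2, gcd(110, 130) = 10, gcd(112, 130) = 2, gcd(114, 130) = 2, gcd(115, 130) = 5, gcd(116, 130) = 2, gcd(117, 130) = 13, gcd(118, 130) = 2, gcd(120, 130) = 10, gcd(122, 130) = 2, gcd(124, 130) = 2, gcd(125, 130) = 5, gcd(126, 130) = 2, gcd(128, 130) = 2.
All other a ∈ {1, ..., 129} have gcd(a, 130) = 1 and are units. So the nonzero zero-divisors are exactly the 81 values of a appearing in this scan.

Final answer: nonzero zero-divisors of Z/130Z = {2, 4, 5, 6, 8, 10, 12, 13, 14, 15, 16, 18, 20, 22, 24, 25, 26, 28, 30, 32, 34, 35, 36, 38, 39, 40, 42, 44, 45, 46, 48, 50, 52, 54, 55, 56, 58, 60, 62, 64, 65, 66, 68, 70, 72, 74, 75, 76, 78, 80, 82, 84, 85, 86, 88, 90, 91, 92, 94, 95, 96, 98, 100, 102, 104, 105, 106, 108, 110, 112, 114, 115, 116, 117, 118, 120, 122, 124, 125, 126, 128}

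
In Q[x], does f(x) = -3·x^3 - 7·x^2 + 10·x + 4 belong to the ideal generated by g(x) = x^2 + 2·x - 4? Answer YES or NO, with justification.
In Q[x] the ideal (g) consists of all multiples of g, so f ∈ (g) iff g | f, i.e. iff the remainder of f on division by g is 0. Divide f by g (g is monic, so eliminate the leading term of the running remainder at each step):
  leading term -3·x^3: subtract (-3·x)·g(x) = -3·x^3 - 6·x^2 + 12·x, leaving -x^2 - 2·x + 4
  leading term -x^2: subtract (-1)·g(x) = -x^2 - 2·x + 4, leaving 0
The remainder is 0, so f(x) = g(x) · h(x) with h(x) = -3·x - 1. Hence g | f, i.e. f ∈ (g).

Final answer: YES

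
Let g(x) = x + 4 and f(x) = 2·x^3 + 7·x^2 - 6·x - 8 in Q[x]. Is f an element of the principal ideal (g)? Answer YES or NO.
In Q[x] the ideal (g) consists of all multiples of g, so f ∈ (g) iff g | f, i.e. iff the remainder of f on division by g is 0. Divide f by g (g is monic, so eliminate the leading term of the running remainder at each step):
  leading term 2·x^3: subtract (2·x^2)·g(x) = 2·x^3 + 8·x^2, leaving -x^2 - 6·x - 8
  leading term -x^2: subtract (-x)·g(x) = -x^2 - 4·x, leaving -2·x - 8
  leading term -2·x: subtract (-2)·g(x) = -2·x - 8, leaving 0
The remainder is 0, so f(x) = g(x) · h(x) with h(x) = 2·x^2 - x - 2. Hence g | f, i.e. f ∈ (g).

Final answer: YES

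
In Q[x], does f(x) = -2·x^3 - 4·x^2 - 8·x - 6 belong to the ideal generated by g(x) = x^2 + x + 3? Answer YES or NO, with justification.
YES

In Q[x] the ideal (g) consists of all multiples of g, so f ∈ (g) iff g | f, i.e. iff the remainder of f on division by g is 0. Divide f by g (g is monic, so eliminate the leading term of the running remainder at each step):
  leading term -2·x^3: subtract (-2·x)·g(x) = -2·x^3 - 2·x^2 - 6·x, leaving -2·x^2 - 2·x - 6
  leading term -2·x^2: subtract (-2)·g(x) = -2·x^2 - 2·x - 6, leaving 0
The remainder is 0, so f(x) = g(x) · h(x) with h(x) = -2·x - 2. Hence g | f, i.e. f ∈ (g).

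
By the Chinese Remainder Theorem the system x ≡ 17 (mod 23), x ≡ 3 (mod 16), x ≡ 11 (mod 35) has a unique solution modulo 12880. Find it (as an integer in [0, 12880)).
x ≡ 3651 (mod 12880); the representative in [0, 12880) is 3651

The moduli 23, 16, 35 are pairwise coprime, so by the CRT there is a unique solution mod 23·16·35 = 12880.
Solve by successive substitution. Start with x ≡ 17 (mod 23).
  Combine with x ≡ 3 (mod 16): write x = 17 + 23·t and require 17 + 23·t ≡ 3 (mod 16), i.e. 23·t ≡ 3 − 17 ≡ 2 (mod 16). Since 23^(−1) ≡ 7 (mod 16) (23 ≡ 7 (mod 16)), t ≡ 7·2 ≡ 14 (mod 16). So x ≡ 17 + 23·14 = 339 (mod 368).
  Combine with x ≡ 11 (mod 35): write x = 339 + 368·t and require 339 + 368·t ≡ 11 (mod 35), i.e. 368·t ≡ 11 − 339 ≡ 22 (mod 35). Since 368^(−1) ≡ 2 (mod 35) (368 ≡ 18 (mod 35)), t ≡ 2·22 ≡ 9 (mod 35). So x ≡ 339 + 368·9 = 3651 (mod 12880).
Unique solution in [0, 12880): x = 3651.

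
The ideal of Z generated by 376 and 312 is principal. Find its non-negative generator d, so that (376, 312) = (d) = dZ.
In the PID Z, (a, b) is generated by gcd(a, b). Compute gcd(376, 312) with the extended Euclidean algorithm, tracking rows (r, s, t) with s·376 + t·312 = r:
  row A: (376, 1, 0)   [1·376 + 0·312 = 376]
  row B: (312, 0, 1)   [0·376 + 1·312 = 312]
  376 = 1·312 + 64   → row C = row A − 1·row B = (64, 1, −1)   [check: 1·376 − 1·312 = 64]
  312 = 4·64 + 56   → row D = row B − 4·row C = (56, −4, 5)   [check: −4·376 + 5·312 = 56]
  64 = 1·56 + 8   → row E = row C − 1·row D = (8, 5, −6)   [check: 5·376 − 6·312 = 8]
  56 = 7·8 + 0   → remainder 0, stop. gcd = 8 (last nonzero row E).
So gcd(376, 312) = 8, with Bézout identity 5·376 − 6·312 = 8. Containment (⊇): the Bézout identity exhibits 8 as an element of (376, 312), giving (8) ⊆ (376, 312). Containment (⊆): since 8 | 376 and 8 | 312 (376 = 8·47, 312 = 8·39), every Z-linear combination of 376 and 312 is divisible by 8, so (376, 312) ⊆ (8). Therefore (376, 312) = (8), d = 8.

Final answer: (376, 312) = (8); d = 8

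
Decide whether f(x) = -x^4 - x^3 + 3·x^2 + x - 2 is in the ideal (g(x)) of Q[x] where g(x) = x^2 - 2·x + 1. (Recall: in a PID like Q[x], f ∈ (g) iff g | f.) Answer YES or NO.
YES

In Q[x] the ideal (g) consists of all multiples of g, so f ∈ (g) iff g | f, i.e. iff the remainder of f on division by g is 0. Divide f by g (g is monic, so eliminate the leading term of the running remainder at each step):
  leading term -x^4: subtract (-x^2)·g(x) = -x^4 + 2·x^3 - x^2, leaving -3·x^3 + 4·x^2 + x - 2
  leading term -3·x^3: subtract (-3·x)·g(x) = -3·x^3 + 6·x^2 - 3·x, leaving -2·x^2 + 4·x - 2
  leading term -2·x^2: subtract (-2)·g(x) = -2·x^2 + 4·x - 2, leaving 0
The remainder is 0, so f(x) = g(x) · h(x) with h(x) = -x^2 - 3·x - 2. Hence g | f, i.e. f ∈ (g).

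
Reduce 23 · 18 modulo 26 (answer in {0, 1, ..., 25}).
24

Both factors are already reduced mod 26. 23 · 18 = 414. Dividing by 26: 414 = 15·26 + 24. So (23 · 18) mod 26 = 24.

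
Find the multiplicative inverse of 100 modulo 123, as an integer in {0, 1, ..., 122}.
100^(−1) ≡ 16 (mod 123)

Apply the extended Euclidean algorithm to (123, 100), tracking rows (r, s, t) with s·123 + t·100 = r. Each division r_prev = q·r_cur + r_new produces the new row as (previous row) − q·(current row):
  row A: (123, 1, 0)   [1·123 + 0·100 = 123]
  row B: (100, 0, 1)   [0·123 + 1·100 = 100]
  123 = 1·100 + 23   → row C = row A − 1·row B = (23, 1, −1)   [check: 1·123 − 1·100 = 23]
  100 = 4·23 + 8   → row D = row B − 4·row C = (8, −4, 5)   [check: −4·123 + 5·100 = 8]
  23 = 2·8 + 7   → row E = row C − 2·row D = (7, 9, −11)   [check: 9·123 − 11·100 = 7]
  8 = 1·7 + 1   → row F = row D − 1·row E = (1, −13, 16)   [check: −13·123 + 16·100 = 1]
  7 = 7·1 + 0   → remainder 0, stop. gcd = 1 (last nonzero row F).
The gcd is 1, so 100 is invertible mod 123. The last nonzero row gives −13·123 + 16·100 = 1, so t = 16. So 100^(−1) ≡ 16 (mod 123). Verify: 100 · 16 = 1600 ≡ 1 (mod 123). ✓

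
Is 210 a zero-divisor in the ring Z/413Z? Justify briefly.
gcd(210, 413) = 7 > 1, so 210 is not a unit in Z/413Z. In Z/nZ every nonzero non-unit is a zero-divisor: explicitly, take b = 413/gcd = 59 ≠ 0 (mod 413); then 210·59 = 12390 = 30·413, i.e. 210·59 ≡ 0 (mod 413). So 210 is a zero-divisor.

Final answer: YES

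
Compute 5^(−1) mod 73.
Apply the extended Euclidean algorithm to (73, 5), tracking rows (r, s, t) with s·73 + t·5 = r. Each division r_prev = q·r_cur + r_new produces the new row as (previous row) − q·(current row):
  row A: (73, 1, 0)   [1·73 + 0·5 = 73]
  row B: (5, 0, 1)   [0·73 + 1·5 = 5]
  73 = 14·5 + 3   → row C = row A − 14·row B = (3, 1, −14)   [check: 1·73 − 14·5 = 3]
  5 = 1·3 + 2   → row D = row B − 1·row C = (2, −1, 15)   [check: −1·73 + 15·5 = 2]
  3 = 1·2 + 1   → row E = row C − 1·row D = (1, 2, −29)   [check: 2·73 − 29·5 = 1]
  2 = 2·1 + 0   → remainder 0, stop. gcd = 1 (last nonzero row E).
The gcd is 1, so 5 is invertible mod 73. The last nonzero row gives 2·73 − 29·5 = 1, so t = −29. So 5^(−1) ≡ −29 ≡ 44 (mod 73). Verify: 5 · 44 = 220 ≡ 1 (mod 73). ✓

Final answer: 5^(−1) ≡ 44 (mod 73)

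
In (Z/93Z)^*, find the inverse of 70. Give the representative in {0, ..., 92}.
Apply the extended Euclidean algorithm to (93, 70), tracking rows (r, s, t) with s·93 + t·70 = r. Each division r_prev = q·r_cur + r_new produces the new row as (previous row) − q·(current row):
  row A: (93, 1, 0)   [1·93 + 0·70 = 93]
  row B: (70, 0, 1)   [0·93 + 1·70 = 70]
  93 = 1·70 + 23   → row C = row A − 1·row B = (23, 1, −1)   [check: 1·93 − 1·70 = 23]
  70 = 3·23 + 1   → row D = row B − 3·row C = (1, −3, 4)   [check: −3·93 + 4·70 = 1]
  23 = 23·1 + 0   → remainder 0, stop. gcd = 1 (last nonzero row D).
The gcd is 1, so 70 is invertible mod 93. The last nonzero row gives −3·93 + 4·70 = 1, so t = 4. So 70^(−1) ≡ 4 (mod 93). Verify: 70 · 4 = 280 ≡ 1 (mod 93). ✓

Final answer: 70^(−1) ≡ 4 (mod 93)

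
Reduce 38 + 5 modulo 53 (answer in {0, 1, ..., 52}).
Both summands are already reduced mod 53. 38 + 5 = 43; 43 = 0·53 + 43, so (38 + 5) mod 53 = 43.

Final answer: 43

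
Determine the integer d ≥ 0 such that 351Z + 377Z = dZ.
(351, 377) = (13); d = 13

In the PID Z, (a, b) is generated by gcd(a, b). Compute gcd(377, 351) with the extended Euclidean algorithm, tracking rows (r, s, t) with s·377 + t·351 = r:
  row A: (377, 1, 0)   [1·377 + 0·351 = 377]
  row B: (351, 0, 1)   [0·377 + 1·351 = 351]
  377 = 1·351 + 26   → row C = row A − 1·row B = (26, 1, −1)   [check: 1·377 − 1·351 = 26]
  351 = 13·26 + 13   → row D = row B − 13·row C = (13, −13, 14)   [check: −13·377 + 14·351 = 13]
  26 = 2·13 + 0   → remainder 0, stop. gcd = 13 (last nonzero row D).
So gcd(351, 377) = 13, with Bézout identity −13·377 + 14·351 = 13. Containment (⊇): the Bézout identity exhibits 13 as an element of (351, 377), giving (13) ⊆ (351, 377). Containment (⊆): since 13 | 351 and 13 | 377 (351 = 13·27, 377 = 13·29), every Z-linear combination of 351 and 377 is divisible by 13, so (351, 377) ⊆ (13). Therefore (351, 377) = (13), d = 13.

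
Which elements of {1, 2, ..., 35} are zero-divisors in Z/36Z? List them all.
nonzero zero-divisors of Z/36Z = {2, 3, 4, 6, 8, 9, 10, 12, 14, 15, 16, 18, 20, 21, 22, 24, 26, 27, 28, 30, 32, 33, 34}

An element a ∈ Z/36Z (with a ≠ 0) is a zero-divisor iff gcd(a, 36) > 1 (because a is a unit precisely when gcd(a, n) = 1, and in Z/nZ every nonzero, non-unit element is a zero-divisor). Scan a = 1, ..., 35 and keep those with gcd(a, 36) > 1:
  gcd(2, 36) = 2, gcd(3, 36) = 3, gcd(4, 36) = 4, gcd(6, 36) = 6, gcd(8, 36) = 4, gcd(9, 36) = 9, gcd(10, 36) = 2, gcd(12, 36) = 12, gcd(14, 36) = 2, gcd(15, 36) = 3, gcd(16, 36) = 4, gcd(18, 36) = 18, gcd(20, 36) = 4, gcd(21, 36) = 3, gcd(22, 36) = 2, gcd(24, 36) = 12, gcd(26, 36) = 2, gcd(27, 36) = 9, gcd(28, 36) = 4, gcd(30, 36) = 6, gcd(32, 36) = 4, gcd(33, 36) = 3, gcd(34, 36) = 2.
All other a ∈ {1, ..., 35} have gcd(a, 36) = 1 and are units. So the nonzero zero-divisors are exactly the 23 values of a appearing in this scan.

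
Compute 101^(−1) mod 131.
Apply the extended Euclidean algorithm to (131, 101), tracking rows (r, s, t) with s·131 + t·101 = r. Each division r_prev = q·r_cur + r_new produces the new row as (previous row) − q·(current row):
  row A: (131, 1, 0)   [1·131 + 0·101 = 131]
  row B: (101, 0, 1)   [0·131 + 1·101 = 101]
  131 = 1·101 + 30   → row C = row A − 1·row B = (30, 1, −1)   [check: 1·131 − 1·101 = 30]
  101 = 3·30 + 11   → row D = row B − 3·row C = (11, −3, 4)   [check: −3·131 + 4·101 = 11]
  30 = 2·11 + 8   → row E = row C − 2·row D = (8, 7, −9)   [check: 7·131 − 9·101 = 8]
  11 = 1·8 + 3   → row F = row D − 1·row E = (3, −10, 13)   [check: −10·131 + 13·101 = 3]
  8 = 2·3 + 2   → row G = row E − 2·row F = (2, 27, −35)   [check: 27·131 − 35·101 = 2]
  3 = 1·2 + 1   → row H = row F − 1·row G = (1, −37, 48)   [check: −37·131 + 48·101 = 1]
  2 = 2·1 + 0   → remainder 0, stop. gcd = 1 (last nonzero row H).
The gcd is 1, so 101 is invertible mod 131. The last nonzero row gives −37·131 + 48·101 = 1, so t = 48. So 101^(−1) ≡ 48 (mod 131). Verify: 101 · 48 = 4848 ≡ 1 (mod 131). ✓

Final answer: 101^(−1) ≡ 48 (mod 131)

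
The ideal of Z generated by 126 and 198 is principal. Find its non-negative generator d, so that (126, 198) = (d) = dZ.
In the PID Z, (a, b) is generated by gcd(a, b). Compute gcd(198, 126) with the extended Euclidean algorithm, tracking rows (r, s, t) with s·198 + t·126 = r:
  row A: (198, 1, 0)   [1·198 + 0·126 = 198]
  row B: (126, 0, 1)   [0·198 + 1·126 = 126]
  198 = 1·126 + 72   → row C = row A − 1·row B = (72, 1, −1)   [check: 1·198 − 1·126 = 72]
  126 = 1·72 + 54   → row D = row B − 1·row C = (54, −1, 2)   [check: −1·198 + 2·126 = 54]
  72 = 1·54 + 18   → row E = row C − 1·row D = (18, 2, −3)   [check: 2·198 − 3·126 = 18]
  54 = 3·18 + 0   → remainder 0, stop. gcd = 18 (last nonzero row E).
So gcd(126, 198) = 18, with Bézout identity 2·198 − 3·126 = 18. Containment (⊇): the Bézout identity exhibits 18 as an element of (126, 198), giving (18) ⊆ (126, 198). Containment (⊆): since 18 | 126 and 18 | 198 (126 = 18·7, 198 = 18·11), every Z-linear combination of 126 and 198 is divisible by 18, so (126, 198) ⊆ (18). Therefore (126, 198) = (18), d = 18.

Final answer: (126, 198) = (18); d = 18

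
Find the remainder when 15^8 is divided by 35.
15

Use repeated squaring. Binary(8) = 1000. Walk through the bits of the exponent 8 left-to-right: at each bit after the leading one, square the running value, then multiply by 15 if the bit is 1 (always reducing mod 35):
  bit 1 = 1 (leading): start with 15.
  bit 2 = 0: square 15^2 = 225 ≡ 15 (mod 35).
  bit 3 = 0: square 15^2 = 225 ≡ 15 (mod 35).
  bit 4 = 0: square 15^2 = 225 ≡ 15 (mod 35).
Final value: 15^8 ≡ 15 (mod 35).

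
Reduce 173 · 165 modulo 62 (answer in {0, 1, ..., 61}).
Reduce the factors first: 173 ≡ 49, 165 ≡ 41 (mod 62), so 173 · 165 ≡ 49 · 41 (mod 62). 49 · 41 = 2009. Dividing by 62: 2009 = 32·62 + 25. So (173 · 165) mod 62 = 25.

Final answer: 25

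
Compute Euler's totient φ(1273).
φ(1273) = 1188

φ is multiplicative, with φ(p^e) = p^e − p^(e−1). Factorise 1273 = 19 · 67. Then
  φ(1273) = (19 − 1) · (67 − 1) = 18 · 66 = 1188.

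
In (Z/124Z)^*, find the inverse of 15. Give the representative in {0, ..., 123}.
Apply the extended Euclidean algorithm to (124, 15), tracking rows (r, s, t) with s·124 + t·15 = r. Each division r_prev = q·r_cur + r_new produces the new row as (previous row) − q·(current row):
  row A: (124, 1, 0)   [1·124 + 0·15 = 124]
  row B: (15, 0, 1)   [0·124 + 1·15 = 15]
  124 = 8·15 + 4   → row C = row A − 8·row B = (4, 1, −8)   [check: 1·124 − 8·15 = 4]
  15 = 3·4 + 3   → row D = row B − 3·row C = (3, −3, 25)   [check: −3·124 + 25·15 = 3]
  4 = 1·3 + 1   → row E = row C − 1·row D = (1, 4, −33)   [check: 4·124 − 33·15 = 1]
  3 = 3·1 + 0   → remainder 0, stop. gcd = 1 (last nonzero row E).
The gcd is 1, so 15 is invertible mod 124. The last nonzero row gives 4·124 − 33·15 = 1, so t = −33. So 15^(−1) ≡ −33 ≡ 91 (mod 124). Verify: 15 · 91 = 1365 ≡ 1 (mod 124). ✓

Final answer: 15^(−1) ≡ 91 (mod 124)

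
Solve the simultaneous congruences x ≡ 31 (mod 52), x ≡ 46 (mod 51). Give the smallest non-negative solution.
x ≡ 811 (mod 2652); the representative in [0, 2652) is 811

The moduli 52, 51 are pairwise coprime, so by the CRT there is a unique solution mod 52·51 = 2652.
Solve by successive substitution. Start with x ≡ 31 (mod 52).
  Combine with x ≡ 46 (mod 51): write x = 31 + 52·t and require 31 + 52·t ≡ 46 (mod 51), i.e. 52·t ≡ 46 − 31 ≡ 15 (mod 51). Since 52^(−1) ≡ 1 (mod 51) (52 ≡ 1 (mod 51)), t ≡ 1·15 ≡ 15 (mod 51). So x ≡ 31 + 52·15 = 811 (mod 2652).
Unique solution in [0, 2652): x = 811.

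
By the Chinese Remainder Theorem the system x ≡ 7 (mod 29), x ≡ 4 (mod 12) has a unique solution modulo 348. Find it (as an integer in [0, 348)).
The moduli 29, 12 are pairwise coprime, so by the CRT there is a unique solution mod 29·12 = 348.
Solve by successive substitution. Start with x ≡ 7 (mod 29).
  Combine with x ≡ 4 (mod 12): write x = 7 + 29·t and require 7 + 29·t ≡ 4 (mod 12), i.e. 29·t ≡ 4 − 7 ≡ 9 (mod 12). Since 29^(−1) ≡ 5 (mod 12) (29 ≡ 5 (mod 12)), t ≡ 5·9 ≡ 9 (mod 12). So x ≡ 7 + 29·9 = 268 (mod 348).
Unique solution in [0, 348): x = 268.

Final answer: x ≡ 268 (mod 348); the representative in [0, 348) is 268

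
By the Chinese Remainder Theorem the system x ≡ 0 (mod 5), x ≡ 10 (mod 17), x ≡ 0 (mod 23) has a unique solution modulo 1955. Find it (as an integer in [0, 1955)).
x ≡ 690 (mod 1955); the representative in [0, 1955) is 690

The moduli 5, 17, 23 are pairwise coprime, so by the CRT there is a unique solution mod 5·17·23 = 1955.
Solve by successive substitution. Start with x ≡ 0 (mod 5).
  Combine with x ≡ 10 (mod 17): write x = 5·t and require 5·t ≡ 10 (mod 17). Since 5^(−1) ≡ 7 (mod 17), t ≡ 7·10 ≡ 2 (mod 17). So x ≡ 5·2 = 10 (mod 85).
  Combine with x ≡ 0 (mod 23): write x = 10 + 85·t and require 10 + 85·t ≡ 0 (mod 23), i.e. 85·t ≡ 0 − 10 ≡ 13 (mod 23). Since 85^(−1) ≡ 13 (mod 23) (85 ≡ 16 (mod 23)), t ≡ 13·13 ≡ 8 (mod 23). So x ≡ 10 + 85·8 = 690 (mod 1955).
Unique solution in [0, 1955): x = 690.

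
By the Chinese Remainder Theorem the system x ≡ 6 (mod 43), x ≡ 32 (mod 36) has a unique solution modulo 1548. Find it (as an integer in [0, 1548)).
x ≡ 608 (mod 1548); the representative in [0, 1548) is 608

The moduli 43, 36 are pairwise coprime, so by the CRT there is a unique solution mod 43·36 = 1548.
Solve by successive substitution. Start with x ≡ 6 (mod 43).
  Combine with x ≡ 32 (mod 36): write x = 6 + 43·t and require 6 + 43·t ≡ 32 (mod 36), i.e. 43·t ≡ 32 − 6 ≡ 26 (mod 36). Since 43^(−1) ≡ 31 (mod 36) (43 ≡ 7 (mod 36)), t ≡ 31·26 ≡ 14 (mod 36). So x ≡ 6 + 43·14 = 608 (mod 1548).
Unique solution in [0, 1548): x = 608.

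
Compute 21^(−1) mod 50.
21^(−1) ≡ 31 (mod 50)

Apply the extended Euclidean algorithm to (50, 21), tracking rows (r, s, t) with s·50 + t·21 = r. Each division r_prev = q·r_cur + r_new produces the new row as (previous row) − q·(current row):
  row A: (50, 1, 0)   [1·50 + 0·21 = 50]
  row B: (21, 0, 1)   [0·50 + 1·21 = 21]
  50 = 2·21 + 8   → row C = row A − 2·row B = (8, 1, −2)   [check: 1·50 − 2·21 = 8]
  21 = 2·8 + 5   → row D = row B − 2·row C = (5, −2, 5)   [check: −2·50 + 5·21 = 5]
  8 = 1·5 + 3   → row E = row C − 1·row D = (3, 3, −7)   [check: 3·50 − 7·21 = 3]
  5 = 1·3 + 2   → row F = row D − 1·row E = (2, −5, 12)   [check: −5·50 + 12·21 = 2]
  3 = 1·2 + 1   → row G = row E − 1·row F = (1, 8, −19)   [check: 8·50 − 19·21 = 1]
  2 = 2·1 + 0   → remainder 0, stop. gcd = 1 (last nonzero row G).
The gcd is 1, so 21 is invertible mod 50. The last nonzero row gives 8·50 − 19·21 = 1, so t = −19. So 21^(−1) ≡ −19 ≡ 31 (mod 50). Verify: 21 · 31 = 651 ≡ 1 (mod 50). ✓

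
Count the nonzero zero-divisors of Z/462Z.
In Z/462Z each nonzero element is either a unit (gcd with 462 is 1) or a zero-divisor (gcd > 1). The number of units is φ(462): factorise 462 = 2 · 3 · 7 · 11, so φ(462) = (2 − 1) · (3 − 1) · (7 − 1) · (11 − 1) = 1 · 2 · 6 · 10 = 120. The nonzero elements number 462 − 1 = 461. Hence the nonzero zero-divisors number 461 − 120 = 341.

Final answer: Z/462Z has 341 nonzero zero-divisors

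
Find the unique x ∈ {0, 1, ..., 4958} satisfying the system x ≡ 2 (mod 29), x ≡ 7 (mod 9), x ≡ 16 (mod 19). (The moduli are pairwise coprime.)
The moduli 29, 9, 19 are pairwise coprime, so by the CRT there is a unique solution mod 29·9·19 = 4959.
Solve by successive substitution. Start with x ≡ 2 (mod 29).
  Combine with x ≡ 7 (mod 9): write x = 2 + 29·t and require 2 + 29·t ≡ 7 (mod 9), i.e. 29·t ≡ 7 − 2 ≡ 5 (mod 9). Since 29^(−1) ≡ 5 (mod 9) (29 ≡ 2 (mod 9)), t ≡ 5·5 ≡ 7 (mod 9). So x ≡ 2 + 29·7 = 205 (mod 261).
  Combine with x ≡ 16 (mod 19): write x = 205 + 261·t and require 205 + 261·t ≡ 16 (mod 19), i.e. 261·t ≡ 16 − 205 ≡ 1 (mod 19). Since 261^(−1) ≡ 15 (mod 19) (261 ≡ 14 (mod 19)), t ≡ 15·1 ≡ 15 (mod 19). So x ≡ 205 + 261·15 = 4120 (mod 4959).
Unique solution in [0, 4959): x = 4120.

Final answer: x ≡ 4120 (mod 4959); the representative in [0, 4959) is 4120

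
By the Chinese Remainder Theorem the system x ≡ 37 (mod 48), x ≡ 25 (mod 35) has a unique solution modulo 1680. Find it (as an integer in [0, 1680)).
x ≡ 1285 (mod 1680); the representative in [0, 1680) is 1285

The moduli 48, 35 are pairwise coprime, so by the CRT there is a unique solution mod 48·35 = 1680.
Solve by successive substitution. Start with x ≡ 37 (mod 48).
  Combine with x ≡ 25 (mod 35): write x = 37 + 48·t and require 37 + 48·t ≡ 25 (mod 35), i.e. 48·t ≡ 25 − 37 ≡ 23 (mod 35). Since 48^(−1) ≡ 27 (mod 35) (48 ≡ 13 (mod 35)), t ≡ 27·23 ≡ 26 (mod 35). So x ≡ 37 + 48·26 = 1285 (mod 1680).
Unique solution in [0, 1680): x = 1285.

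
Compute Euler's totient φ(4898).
φ is multiplicative, with φ(p^e) = p^e − p^(e−1). Factorise 4898 = 2 · 31 · 79. Then
  φ(4898) = (2 − 1) · (31 − 1) · (79 − 1) = 1 · 30 · 78 = 2340.

Final answer: φ(4898) = 2340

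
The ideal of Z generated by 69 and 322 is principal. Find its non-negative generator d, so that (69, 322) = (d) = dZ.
In the PID Z, (a, b) is generated by gcd(a, b). Compute gcd(322, 69) with the extended Euclidean algorithm, tracking rows (r, s, t) with s·322 + t·69 = r:
  row A: (322, 1, 0)   [1·322 + 0·69 = 322]
  row B: (69, 0, 1)   [0·322 + 1·69 = 69]
  322 = 4·69 + 46   → row C = row A − 4·row B = (46, 1, −4)   [check: 1·322 − 4·69 = 46]
  69 = 1·46 + 23   → row D = row B − 1·row C = (23, −1, 5)   [check: −1·322 + 5·69 = 23]
  46 = 2·23 + 0   → remainder 0, stop. gcd = 23 (last nonzero row D).
So gcd(69, 322) = 23, with Bézout identity −1·322 + 5·69 = 23. Containment (⊇): the Bézout identity exhibits 23 as an element of (69, 322), giving (23) ⊆ (69, 322). Containment (⊆): since 23 | 69 and 23 | 322 (69 = 23·3, 322 = 23·14), every Z-linear combination of 69 and 322 is divisible by 23, so (69, 322) ⊆ (23). Therefore (69, 322) = (23), d = 23.

Final answer: (69, 322) = (23); d = 23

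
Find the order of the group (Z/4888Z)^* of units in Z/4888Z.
(Z/4888Z)^* consists of the classes a with gcd(a, 4888) = 1, so its order is φ(4888). φ is multiplicative, with φ(p^e) = p^e − p^(e−1). Factorise 4888 = 2^3 · 13 · 47. Then
  φ(4888) = (2^3 − 2^2) · (13 − 1) · (47 − 1) = 4 · 12 · 46 = 2208.
Thus |(Z/4888Z)^*| = 2208.

Final answer: |(Z/4888Z)^*| = 2208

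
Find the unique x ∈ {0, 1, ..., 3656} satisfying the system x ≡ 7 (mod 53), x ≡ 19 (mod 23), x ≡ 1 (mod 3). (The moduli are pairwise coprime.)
The moduli 53, 23, 3 are pairwise coprime, so by the CRT there is a unique solution mod 53·23·3 = 3657.
Solve by successive substitution. Start with x ≡ 7 (mod 53).
  Combine with x ≡ 19 (mod 23): write x = 7 + 53·t and require 7 + 53·t ≡ 19 (mod 23), i.e. 53·t ≡ 19 − 7 ≡ 12 (mod 23). Since 53^(−1) ≡ 10 (mod 23) (53 ≡ 7 (mod 23)), t ≡ 10·12 ≡ 5 (mod 23). So x ≡ 7 + 53·5 = 272 (mod 1219).
  Combine with x ≡ 1 (mod 3): write x = 272 + 1219·t and require 272 + 1219·t ≡ 1 (mod 3), i.e. 1219·t ≡ 1 − 272 ≡ 2 (mod 3). Since 1219^(−1) ≡ 1 (mod 3) (1219 ≡ 1 (mod 3)), t ≡ 1·2 ≡ 2 (mod 3). So x ≡ 272 + 1219·2 = 2710 (mod 3657).
Unique solution in [0, 3657): x = 2710.

Final answer: x ≡ 2710 (mod 3657); the representative in [0, 3657) is 2710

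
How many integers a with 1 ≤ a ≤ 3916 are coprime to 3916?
The number of a ∈ {1, ..., 3916} with gcd(a, 3916) = 1 is by definition Euler's totient φ(3916). φ is multiplicative, with φ(p^e) = p^e − p^(e−1). Factorise 3916 = 2^2 · 11 · 89. Then
  φ(3916) = (2^2 − 2^1) · (11 − 1) · (89 − 1) = 2 · 10 · 88 = 1760.
So there are 1760 such integers.

Final answer: 1760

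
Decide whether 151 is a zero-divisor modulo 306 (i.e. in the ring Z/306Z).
NO

gcd(151, 306) = 1, so 151 is a unit in Z/306Z (it has a multiplicative inverse). A unit cannot be a zero-divisor: if 151·b ≡ 0 then multiplying both sides by 151^(−1) gives b ≡ 0. So 151 is not a zero-divisor.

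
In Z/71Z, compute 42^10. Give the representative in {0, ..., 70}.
Use repeated squaring. Binary(10) = 1010. Walk through the bits of the exponent 10 left-to-right: at each bit after the leading one, square the running value, then multiply by 42 if the bit is 1 (always reducing mod 71):
  bit 1 = 1 (leading): start with 42.
  bit 2 = 0: square 42^2 = 1764 ≡ 60 (mod 71).
  bit 3 = 1: square 60^2 = 3600 ≡ 50; bit is 1, so multiply 50·42 = 2100 ≡ 41 (mod 71).
  bit 4 = 0: square 41^2 = 1681 ≡ 48 (mod 71).
Final value: 42^10 ≡ 48 (mod 71).

Final answer: 48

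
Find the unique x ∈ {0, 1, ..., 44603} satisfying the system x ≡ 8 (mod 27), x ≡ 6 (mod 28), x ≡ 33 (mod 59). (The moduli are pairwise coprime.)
The moduli 27, 28, 59 are pairwise coprime, so by the CRT there is a unique solution mod 27·28·59 = 44604.
Solve by successive substitution. Start with x ≡ 8 (mod 27).
  Combine with x ≡ 6 (mod 28): write x = 8 + 27·t and require 8 + 27·t ≡ 6 (mod 28), i.e. 27·t ≡ 6 − 8 ≡ 26 (mod 28). Since 27^(−1) ≡ 27 (mod 28), t ≡ 27·26 ≡ 2 (mod 28). So x ≡ 8 + 27·2 = 62 (mod 756).
  Combine with x ≡ 33 (mod 59): write x = 62 + 756·t and require 62 + 756·t ≡ 33 (mod 59), i.e. 756·t ≡ 33 − 62 ≡ 30 (mod 59). Since 756^(−1) ≡ 16 (mod 59) (756 ≡ 48 (mod 59)), t ≡ 16·30 ≡ 8 (mod 59). So x ≡ 62 + 756·8 = 6110 (mod 44604).
Unique solution in [0, 44604): x = 6110.

Final answer: x ≡ 6110 (mod 44604); the representative in [0, 44604) is 6110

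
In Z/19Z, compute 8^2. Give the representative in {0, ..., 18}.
Use repeated squaring. Binary(2) = 10. Walk through the bits of the exponent 2 left-to-right: at each bit after the leading one, square the running value, then multiply by 8 if the bit is 1 (always reducing mod 19):
  bit 1 = 1 (leading): start with 8.
  bit 2 = 0: square 8^2 = 64 ≡ 7 (mod 19).
Final value: 8^2 ≡ 7 (mod 19).

Final answer: 7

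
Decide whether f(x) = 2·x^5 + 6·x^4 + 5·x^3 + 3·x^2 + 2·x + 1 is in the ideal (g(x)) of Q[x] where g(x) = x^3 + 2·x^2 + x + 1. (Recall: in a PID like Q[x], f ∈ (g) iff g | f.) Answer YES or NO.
In Q[x] the ideal (g) consists of all multiples of g, so f ∈ (g) iff g | f, i.e. iff the remainder of f on division by g is 0. Divide f by g (g is monic, so eliminate the leading term of the running remainder at each step):
  leading term 2·x^5: subtract (2·x^2)·g(x) = 2·x^5 + 4·x^4 + 2·x^3 + 2·x^2, leaving 2·x^4 + 3·x^3 + x^2 + 2·x + 1
  leading term 2·x^4: subtract (2·x)·g(x) = 2·x^4 + 4·x^3 + 2·x^2 + 2·x, leaving -x^3 - x^2 + 1
  leading term -x^3: subtract (-1)·g(x) = -x^3 - 2·x^2 - x - 1, leaving x^2 + x + 2
The remainder r(x) = x^2 + x + 2 ≠ 0 (and deg r < deg g), so g ∤ f, i.e. f ∉ (g).

Final answer: NO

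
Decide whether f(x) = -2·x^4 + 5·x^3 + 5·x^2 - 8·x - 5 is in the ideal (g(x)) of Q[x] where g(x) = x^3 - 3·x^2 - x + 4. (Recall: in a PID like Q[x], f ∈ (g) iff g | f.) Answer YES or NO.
NO

In Q[x] the ideal (g) consists of all multiples of g, so f ∈ (g) iff g | f, i.e. iff the remainder of f on division by g is 0. Divide f by g (g is monic, so eliminate the leading term of the running remainder at each step):
  leading term -2·x^4: subtract (-2·x)·g(x) = -2·x^4 + 6·x^3 + 2·x^2 - 8·x, leaving -x^3 + 3·x^2 - 5
  leading term -x^3: subtract (-1)·g(x) = -x^3 + 3·x^2 + x - 4, leaving -x - 1
The remainder r(x) = -x - 1 ≠ 0 (and deg r < deg g), so g ∤ f, i.e. f ∉ (g).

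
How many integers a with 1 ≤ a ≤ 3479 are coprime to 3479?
The number of a ∈ {1, ..., 3479} with gcd(a, 3479) = 1 is by definition Euler's totient φ(3479). φ is multiplicative, with φ(p^e) = p^e − p^(e−1). Factorise 3479 = 7^2 · 71. Then
  φ(3479) = (7^2 − 7^1) · (71 − 1) = 42 · 70 = 2940.
So there are 2940 such integers.

Final answer: 2940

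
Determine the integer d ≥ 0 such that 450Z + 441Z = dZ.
(450, 441) = (9); d = 9

In the PID Z, (a, b) is generated by gcd(a, b). Compute gcd(450, 441) with the extended Euclidean algorithm, tracking rows (r, s, t) with s·450 + t·441 = r:
  row A: (450, 1, 0)   [1·450 + 0·441 = 450]
  row B: (441, 0, 1)   [0·450 + 1·441 = 441]
  450 = 1·441 + 9   → row C = row A − 1·row B = (9, 1, −1)   [check: 1·450 − 1·441 = 9]
  441 = 49·9 + 0   → remainder 0, stop. gcd = 9 (last nonzero row C).
So gcd(450, 441) = 9, with Bézout identity 1·450 − 1·441 = 9. Containment (⊇): the Bézout identity exhibits 9 as an element of (450, 441), giving (9) ⊆ (450, 441). Containment (⊆): since 9 | 450 and 9 | 441 (450 = 9·50, 441 = 9·49), every Z-linear combination of 450 and 441 is divisible by 9, so (450, 441) ⊆ (9). Therefore (450, 441) = (9), d = 9.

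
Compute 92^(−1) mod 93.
92^(−1) ≡ 92 (mod 93)

Apply the extended Euclidean algorithm to (93, 92), tracking rows (r, s, t) with s·93 + t·92 = r. Each division r_prev = q·r_cur + r_new produces the new row as (previous row) − q·(current row):
  row A: (93, 1, 0)   [1·93 + 0·92 = 93]
  row B: (92, 0, 1)   [0·93 + 1·92 = 92]
  93 = 1·92 + 1   → row C = row A − 1·row B = (1, 1, −1)   [check: 1·93 − 1·92 = 1]
  92 = 92·1 + 0   → remainder 0, stop. gcd = 1 (last nonzero row C).
The gcd is 1, so 92 is invertible mod 93. The last nonzero row gives 1·93 − 1·92 = 1, so t = −1. So 92^(−1) ≡ −1 ≡ 92 (mod 93). Verify: 92 · 92 = 8464 ≡ 1 (mod 93). ✓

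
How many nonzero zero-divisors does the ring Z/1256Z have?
In Z/1256Z each nonzero element is either a unit (gcd with 1256 is 1) or a zero-divisor (gcd > 1). The number of units is φ(1256): factorise 1256 = 2^3 · 157, so φ(1256) = (2^3 − 2^2) · (157 − 1) = 4 · 156 = 624. The nonzero elements number 1256 − 1 = 1255. Hence the nonzero zero-divisors number 1255 − 624 = 631.

Final answer: Z/1256Z has 631 nonzero zero-divisors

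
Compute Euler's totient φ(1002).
φ(1002) = 332

φ is multiplicative, with φ(p^e) = p^e − p^(e−1). Factorise 1002 = 2 · 3 · 167. Then
  φ(1002) = (2 − 1) · (3 − 1) · (167 − 1) = 1 · 2 · 166 = 332.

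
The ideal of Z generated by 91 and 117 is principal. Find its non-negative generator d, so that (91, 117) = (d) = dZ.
(91, 117) = (13); d = 13

In the PID Z, (a, b) is generated by gcd(a, b). Compute gcd(117, 91) with the extended Euclidean algorithm, tracking rows (r, s, t) with s·117 + t·91 = r:
  row A: (117, 1, 0)   [1·117 + 0·91 = 117]
  row B: (91, 0, 1)   [0·117 + 1·91 = 91]
  117 = 1·91 + 26   → row C = row A − 1·row B = (26, 1, −1)   [check: 1·117 − 1·91 = 26]
  91 = 3·26 + 13   → row D = row B − 3·row C = (13, −3, 4)   [check: −3·117 + 4·91 = 13]
  26 = 2·13 + 0   → remainder 0, stop. gcd = 13 (last nonzero row D).
So gcd(91, 117) = 13, with Bézout identity −3·117 + 4·91 = 13. Containment (⊇): the Bézout identity exhibits 13 as an element of (91, 117), giving (13) ⊆ (91, 117). Containment (⊆): since 13 | 91 and 13 | 117 (91 = 13·7, 117 = 13·9), every Z-linear combination of 91 and 117 is divisible by 13, so (91, 117) ⊆ (13). Therefore (91, 117) = (13), d = 13.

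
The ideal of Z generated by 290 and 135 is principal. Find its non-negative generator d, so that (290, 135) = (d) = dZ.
In the PID Z, (a, b) is generated by gcd(a, b). Compute gcd(290, 135) with the extended Euclidean algorithm, tracking rows (r, s, t) with s·290 + t·135 = r:
  row A: (290, 1, 0)   [1·290 + 0·135 = 290]
  row B: (135, 0, 1)   [0·290 + 1·135 = 135]
  290 = 2·135 + 20   → row C = row A − 2·row B = (20, 1, −2)   [check: 1·290 − 2·135 = 20]
  135 = 6·20 + 15   → row D = row B − 6·row C = (15, −6, 13)   [check: −6·290 + 13·135 = 15]
  20 = 1·15 + 5   → row E = row C − 1·row D = (5, 7, −15)   [check: 7·290 − 15·135 = 5]
  15 = 3·5 + 0   → remainder 0, stop. gcd = 5 (last nonzero row E).
So gcd(290, 135) = 5, with Bézout identity 7·290 − 15·135 = 5. Containment (⊇): the Bézout identity exhibits 5 as an element of (290, 135), giving (5) ⊆ (290, 135). Containment (⊆): since 5 | 290 and 5 | 135 (290 = 5·58, 135 = 5·27), every Z-linear combination of 290 and 135 is divisible by 5, so (290, 135) ⊆ (5). Therefore (290, 135) = (5), d = 5.

Final answer: (290, 135) = (5); d = 5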